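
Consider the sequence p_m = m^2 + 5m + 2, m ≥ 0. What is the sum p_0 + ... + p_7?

296

Over m = 0..7: Σm = 28, Σm² = 140.
Total = (1)·140 + (5)·28 + (2)·8 = 296.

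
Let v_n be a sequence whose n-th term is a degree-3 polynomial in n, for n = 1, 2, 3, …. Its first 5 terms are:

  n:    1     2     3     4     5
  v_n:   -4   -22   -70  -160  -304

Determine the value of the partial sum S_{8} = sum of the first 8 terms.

1st diffs: -18, -48, -90, -144.
2nd diffs: -30, -42, -54.
3rd diffs: -12, -12 (constant).
Newton forward-difference form: v_n = -4 + (-18)·C(n-1,1) + (-30)·C(n-1,2) + (-12)·C(n-1,3).
Continuing: -514, -802, -1180.
Summing n = 1..8 (8 terms) gives -3056.

-3056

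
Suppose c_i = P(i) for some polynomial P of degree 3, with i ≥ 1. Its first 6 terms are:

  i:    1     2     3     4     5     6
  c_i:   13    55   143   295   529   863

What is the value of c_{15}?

11339

1st diffs: 42, 88, 152, 234, 334.
2nd diffs: 46, 64, 82, 100.
3rd diffs: 18, 18, 18 (constant).
Newton forward-difference form: c_i = 13 + 42·C(i-1,1) + 46·C(i-1,2) + 18·C(i-1,3).
At i = 15: i-1 = 14, so c_{15} = 13 + 588 + 4186 + 6552 = 11339.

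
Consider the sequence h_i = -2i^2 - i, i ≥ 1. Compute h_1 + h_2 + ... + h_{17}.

-3723

Over i = 1..17: Σi = 153, Σi² = 1785.
Total = (-2)·1785 + (-1)·153 = -3723.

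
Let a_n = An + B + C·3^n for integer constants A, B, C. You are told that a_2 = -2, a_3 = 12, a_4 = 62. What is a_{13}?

The three given values yield: 2A + B + 9C = -2; 3A + B + 27C = 12; 4A + B + 81C = 62.
Subtracting the first from the second: A + 18C = 14.
Subtracting the second from the third: A + 54C = 50.
Solving: C = 1, A = -4, then B = -3.
Therefore a_{13} = -52 + (-3) + 1·1594323 = 1594268.

1594268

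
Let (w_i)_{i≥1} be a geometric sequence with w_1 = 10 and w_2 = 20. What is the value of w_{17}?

Common ratio r = 2.
w_i = 10·2^(i-1).
w_{17} = 10·2^16 = 655360.

655360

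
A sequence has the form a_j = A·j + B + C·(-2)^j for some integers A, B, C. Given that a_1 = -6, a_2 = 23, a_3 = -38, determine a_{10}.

The three given values yield: A + B - 2C = -6; 2A + B + 4C = 23; 3A + B - 8C = -38.
Subtracting the first from the second: A + 6C = 29.
Subtracting the second from the third: A - 12C = -61.
Solving: C = 5, A = -1, then B = 5.
So a_j = -1·j + 5 + 5·(-2)^j; at j=10 this is 5115.

5115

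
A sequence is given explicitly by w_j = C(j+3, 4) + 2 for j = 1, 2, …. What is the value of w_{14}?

2382

C(17, 4) = 2380, so w_{14} = 2382.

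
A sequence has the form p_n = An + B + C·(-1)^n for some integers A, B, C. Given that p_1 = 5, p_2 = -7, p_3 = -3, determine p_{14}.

At n = 1, 2, 3: A + B - C = 5; 2A + B + C = -7; 3A + B - C = -3.
Subtracting the first from the second: A + 2C = -12.
Subtracting the second from the third: A - 2C = 4.
Solving: C = -4, A = -4, then B = 5.
So p_n = -4·n + 5 + (-4)·(-1)^n; at n=14 this is -55.

-55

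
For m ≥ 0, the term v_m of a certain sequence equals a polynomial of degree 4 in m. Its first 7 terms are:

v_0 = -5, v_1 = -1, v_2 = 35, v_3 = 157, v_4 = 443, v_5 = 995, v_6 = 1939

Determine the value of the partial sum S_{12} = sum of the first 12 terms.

1st diffs: 4, 36, 122, 286, 552, 944.
2nd diffs: 32, 86, 164, 266, 392.
3rd diffs: 54, 78, 102, 126.
4th diffs: 24, 24, 24 (constant).
So v_m = m^4 + 3m^3 - 5.
Continuing: …, 3425, 5627, 8743, 12995, …, v_{11} = 18629.
Summing m = 0..11 (12 terms) gives 52982.

52982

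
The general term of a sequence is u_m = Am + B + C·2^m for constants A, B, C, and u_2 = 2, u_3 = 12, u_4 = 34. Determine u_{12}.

12258

Write the equations: 2A + B + 4C = 2; 3A + B + 8C = 12; 4A + B + 16C = 34.
Subtracting the first from the second: A + 4C = 10.
Subtracting the second from the third: A + 8C = 22.
Solving: C = 3, A = -2, then B = -6.
Hence u_{12} = -2·12 + (-6) + 3·4096 = 12258.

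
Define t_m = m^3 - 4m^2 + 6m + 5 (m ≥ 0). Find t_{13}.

1604

t_{13} = 1·13^3 - 4·13^2 + 6·13 + 5 = 1604.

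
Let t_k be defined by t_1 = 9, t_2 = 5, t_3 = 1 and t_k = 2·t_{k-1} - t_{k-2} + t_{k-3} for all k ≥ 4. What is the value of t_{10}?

241

Applying the relation repeatedly:
t_4 = 6;  t_5 = 16;  t_6 = 27;  t_7 = 44;  t_8 = 77;  t_9 = 137;  t_{10} = 241.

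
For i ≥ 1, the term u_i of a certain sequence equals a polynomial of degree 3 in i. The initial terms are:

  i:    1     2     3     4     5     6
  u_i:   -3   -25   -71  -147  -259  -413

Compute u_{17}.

1st diffs: -22, -46, -76, -112, -154.
2nd diffs: -24, -30, -36, -42.
3rd diffs: -6, -6, -6 (constant).
Newton forward-difference form: u_i = -3 + (-22)·C(i-1,1) + (-24)·C(i-1,2) + (-6)·C(i-1,3).
At i = 17: i-1 = 16, so u_{17} = -3 - 352 - 2880 - 3360 = -6595.

-6595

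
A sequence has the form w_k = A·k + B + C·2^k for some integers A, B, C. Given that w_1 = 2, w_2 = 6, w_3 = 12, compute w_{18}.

The three given values yield: A + B + 2C = 2; 2A + B + 4C = 6; 3A + B + 8C = 12.
Subtracting the first from the second: A + 2C = 4.
Subtracting the second from the third: A + 4C = 6.
Solving: C = 1, A = 2, then B = -2.
Hence w_{18} = 2·18 + (-2) + 1·262144 = 262178.

262178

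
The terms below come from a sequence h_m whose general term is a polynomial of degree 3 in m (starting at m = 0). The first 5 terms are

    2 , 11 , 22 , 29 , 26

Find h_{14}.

1st diffs: 9, 11, 7, -3.
2nd diffs: 2, -4, -10.
3rd diffs: -6, -6 (constant).
Newton forward-difference form: h_m = 2 + 9·C(m,1) + 2·C(m,2) + (-6)·C(m,3).
At m = 14: m = 14, so h_{14} = 2 + 126 + 182 - 2184 = -1874.

-1874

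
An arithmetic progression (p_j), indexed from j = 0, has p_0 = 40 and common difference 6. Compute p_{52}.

352

p_j = 40 + (j - 0)·6.
p_{52} = 40 + 52·6 = 352.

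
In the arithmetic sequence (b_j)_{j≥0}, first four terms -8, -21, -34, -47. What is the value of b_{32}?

-424

Common difference d = -13.
b_j = -8 + (j - 0)·(-13).
b_{32} = -8 + 32·(-13) = -424.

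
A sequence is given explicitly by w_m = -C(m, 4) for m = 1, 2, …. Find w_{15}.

-1365

C(15, 4) = 1365, so w_{15} = -1365.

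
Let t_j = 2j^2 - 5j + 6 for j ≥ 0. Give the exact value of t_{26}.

t_{26} = 2·26^2 - 5·26 + 6 = 1228.

1228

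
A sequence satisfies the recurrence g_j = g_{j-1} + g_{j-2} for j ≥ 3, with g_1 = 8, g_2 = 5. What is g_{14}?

Iterate the recurrence:
g_3 = 13;  g_4 = 18;  g_5 = 31;  …;  g_{11} = 547;  g_{12} = 885;  g_{13} = 1432;  g_{14} = 2317.

2317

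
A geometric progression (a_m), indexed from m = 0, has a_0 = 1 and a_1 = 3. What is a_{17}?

129140163

Common ratio r = 3.
a_m = 1·3^(m-0).
a_{17} = 1·3^17 = 129140163.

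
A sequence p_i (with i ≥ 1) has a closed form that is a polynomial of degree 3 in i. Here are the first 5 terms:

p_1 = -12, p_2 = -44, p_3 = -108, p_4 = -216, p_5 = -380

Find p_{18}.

-13068

1st diffs: -32, -64, -108, -164.
2nd diffs: -32, -44, -56.
3rd diffs: -12, -12 (constant).
Newton forward-difference form: p_i = -12 + (-32)·C(i-1,1) + (-32)·C(i-1,2) + (-12)·C(i-1,3).
At i = 18: i-1 = 17, so p_{18} = -12 - 544 - 4352 - 8160 = -13068.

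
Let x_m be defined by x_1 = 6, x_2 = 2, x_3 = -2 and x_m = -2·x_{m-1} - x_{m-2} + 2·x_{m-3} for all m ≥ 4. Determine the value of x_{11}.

Iterate the recurrence:
x_4 = 14  x_5 = -22  x_6 = 26  x_7 = -2  x_8 = -66  x_9 = 186  x_{10} = -310  x_{11} = 302.

302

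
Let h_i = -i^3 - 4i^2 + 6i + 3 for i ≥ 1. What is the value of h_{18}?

-7017

h_{18} = -1·18^3 - 4·18^2 + 6·18 + 3 = -7017.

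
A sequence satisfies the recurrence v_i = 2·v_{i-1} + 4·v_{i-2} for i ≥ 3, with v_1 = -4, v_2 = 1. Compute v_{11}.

Compute successive terms:
v_3 = -14; v_4 = -24; v_5 = -104; v_6 = -304; v_7 = -1024; v_8 = -3264; v_9 = -10624; v_{10} = -34304; v_{11} = -111104.

-111104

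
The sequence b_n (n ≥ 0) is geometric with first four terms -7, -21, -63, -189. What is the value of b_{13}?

-11160261

Common ratio r = 3.
b_n = (-7)·3^(n-0).
b_{13} = (-7)·3^13 = -11160261.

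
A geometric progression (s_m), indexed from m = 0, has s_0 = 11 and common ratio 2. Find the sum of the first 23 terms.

92274677

s_m = 11·2^(m-0).
S = 11·(2^23 - 1)/(2 - 1) = 11·(8388608 - 1)/(1) = 92274677.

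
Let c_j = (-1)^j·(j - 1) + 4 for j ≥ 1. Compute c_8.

11

(-1)^8 = 1; j - 1 at j=8 is 7; so c_8 = 11.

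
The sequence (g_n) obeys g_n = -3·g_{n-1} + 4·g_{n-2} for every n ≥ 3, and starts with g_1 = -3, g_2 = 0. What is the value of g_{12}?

2516580

Compute successive terms:
g_3 = -12; g_4 = 36; g_5 = -156; g_6 = 612; g_7 = -2460; g_8 = 9828; g_9 = -39324; g_{10} = 157284; g_{11} = -629148; g_{12} = 2516580.
(Characteristic roots are 1 and -4.)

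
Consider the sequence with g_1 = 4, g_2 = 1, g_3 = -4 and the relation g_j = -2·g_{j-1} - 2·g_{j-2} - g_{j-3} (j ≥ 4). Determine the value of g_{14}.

1

Applying the relation repeatedly:
g_4 = 2  g_5 = 3  g_6 = -6  …  g_{11} = 3  g_{12} = -6  g_{13} = 4  g_{14} = 1.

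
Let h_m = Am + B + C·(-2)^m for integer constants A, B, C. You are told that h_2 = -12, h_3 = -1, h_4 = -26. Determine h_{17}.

Plug in m = 2, 3, 4: 2A + B + 4C = -12; 3A + B - 8C = -1; 4A + B + 16C = -26.
Subtracting the first from the second: A - 12C = 11.
Subtracting the second from the third: A + 24C = -25.
Solving: C = -1, A = -1, then B = -6.
Hence h_{17} = -1·17 + (-6) + (-1)·(-131072) = 131049.

131049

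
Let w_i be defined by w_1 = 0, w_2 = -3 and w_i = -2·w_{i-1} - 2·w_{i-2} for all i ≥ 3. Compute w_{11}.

96

w_3 = 6, w_4 = -6, w_5 = 0, w_6 = 12, w_7 = -24, w_8 = 24, w_9 = 0, w_{10} = -48, w_{11} = 96.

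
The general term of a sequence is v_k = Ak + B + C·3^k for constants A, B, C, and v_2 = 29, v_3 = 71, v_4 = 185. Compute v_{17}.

258280427

Plug in k = 2, 3, 4: 2A + B + 9C = 29; 3A + B + 27C = 71; 4A + B + 81C = 185.
Subtracting the first from the second: A + 18C = 42.
Subtracting the second from the third: A + 54C = 114.
Solving: C = 2, A = 6, then B = -1.
So v_k = 6·k + (-1) + 2·3^k; at k=17 this is 258280427.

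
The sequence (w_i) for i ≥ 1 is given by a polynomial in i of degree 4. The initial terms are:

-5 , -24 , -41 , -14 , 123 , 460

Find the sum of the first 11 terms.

24178

1st diffs: -19, -17, 27, 137, 337.
2nd diffs: 2, 44, 110, 200.
3rd diffs: 42, 66, 90.
4th diffs: 24, 24 (constant).
Newton forward-difference form: w_i = -5 + (-19)·C(i-1,1) + 2·C(i-1,2) + 42·C(i-1,3) + 24·C(i-1,4).
Continuing: …, 1111, 2214, 3931, 6448, …, w_{11} = 9975.
Summing i = 1..11 (11 terms) gives 24178.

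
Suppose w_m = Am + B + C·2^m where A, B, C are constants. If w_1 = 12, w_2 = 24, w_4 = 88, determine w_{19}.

2621478

Write the equations: A + B + 2C = 12; 2A + B + 4C = 24; 4A + B + 16C = 88.
Subtracting the first from the second: A + 2C = 12.
Subtracting the second from the third: 2A + 12C = 64.
Solving: C = 5, A = 2, then B = 0.
Hence w_{19} = 2·19 + 0 + 5·524288 = 2621478.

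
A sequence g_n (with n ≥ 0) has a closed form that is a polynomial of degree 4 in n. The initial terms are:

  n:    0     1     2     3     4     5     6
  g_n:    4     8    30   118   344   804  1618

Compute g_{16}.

72788

1st diffs: 4, 22, 88, 226, 460, 814.
2nd diffs: 18, 66, 138, 234, 354.
3rd diffs: 48, 72, 96, 120.
4th diffs: 24, 24, 24 (constant).
Newton forward-difference form: g_n = 4 + 4·C(n,1) + 18·C(n,2) + 48·C(n,3) + 24·C(n,4).
At n = 16: n = 16, so g_{16} = 4 + 64 + 2160 + 26880 + 43680 = 72788.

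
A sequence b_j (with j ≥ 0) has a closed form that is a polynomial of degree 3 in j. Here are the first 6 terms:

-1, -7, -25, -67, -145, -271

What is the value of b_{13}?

1st diffs: -6, -18, -42, -78, -126.
2nd diffs: -12, -24, -36, -48.
3rd diffs: -12, -12, -12 (constant).
Newton forward-difference form: b_j = -1 + (-6)·C(j,1) + (-12)·C(j,2) + (-12)·C(j,3).
At j = 13: j = 13, so b_{13} = -1 - 78 - 936 - 3432 = -4447.

-4447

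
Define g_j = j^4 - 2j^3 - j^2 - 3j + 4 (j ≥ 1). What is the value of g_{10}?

g_{10} = 1·10^4 - 2·10^3 - 1·10^2 - 3·10 + 4 = 7874.

7874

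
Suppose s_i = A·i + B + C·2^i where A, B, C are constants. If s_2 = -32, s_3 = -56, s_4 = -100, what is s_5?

-184

At i = 2, 3, 4: 2A + B + 4C = -32; 3A + B + 8C = -56; 4A + B + 16C = -100.
Subtracting the first from the second: A + 4C = -24.
Subtracting the second from the third: A + 8C = -44.
Solving: C = -5, A = -4, then B = -4.
Therefore s_5 = -20 + (-4) + (-5)·32 = -184.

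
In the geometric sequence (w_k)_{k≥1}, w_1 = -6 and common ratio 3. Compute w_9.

-39366

w_k = (-6)·3^(k-1).
w_9 = (-6)·3^8 = -39366.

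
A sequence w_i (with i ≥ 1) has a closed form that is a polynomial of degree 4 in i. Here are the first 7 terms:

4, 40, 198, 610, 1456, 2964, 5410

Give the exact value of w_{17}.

176500

1st diffs: 36, 158, 412, 846, 1508, 2446.
2nd diffs: 122, 254, 434, 662, 938.
3rd diffs: 132, 180, 228, 276.
4th diffs: 48, 48, 48 (constant).
Newton forward-difference form: w_i = 4 + 36·C(i-1,1) + 122·C(i-1,2) + 132·C(i-1,3) + 48·C(i-1,4).
At i = 17: i-1 = 16, so w_{17} = 4 + 576 + 14640 + 73920 + 87360 = 176500.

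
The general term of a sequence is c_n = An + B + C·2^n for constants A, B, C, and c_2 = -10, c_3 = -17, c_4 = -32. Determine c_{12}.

At n = 2, 3, 4: 2A + B + 4C = -10; 3A + B + 8C = -17; 4A + B + 16C = -32.
Subtracting the first from the second: A + 4C = -7.
Subtracting the second from the third: A + 8C = -15.
Solving: C = -2, A = 1, then B = -4.
Therefore c_{12} = 12 + (-4) + (-2)·4096 = -8184.

-8184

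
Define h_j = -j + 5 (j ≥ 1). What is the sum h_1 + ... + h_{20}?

-110

Over j = 1..20: Σj = 210.
Total = (-1)·210 + (5)·20 = -110.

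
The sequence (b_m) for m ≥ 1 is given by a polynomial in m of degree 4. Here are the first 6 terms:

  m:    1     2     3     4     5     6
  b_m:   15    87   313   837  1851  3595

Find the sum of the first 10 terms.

1st diffs: 72, 226, 524, 1014, 1744.
2nd diffs: 154, 298, 490, 730.
3rd diffs: 144, 192, 240.
4th diffs: 48, 48 (constant).
Newton forward-difference form: b_m = 15 + 72·C(m-1,1) + 154·C(m-1,2) + 144·C(m-1,3) + 48·C(m-1,4).
Continuing: 6357, 10473, 16327, 24351.
Summing m = 1..10 (10 terms) gives 64206.

64206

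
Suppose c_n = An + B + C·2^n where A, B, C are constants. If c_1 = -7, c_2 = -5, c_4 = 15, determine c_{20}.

Plug in n = 1, 2, 4: A + B + 2C = -7; 2A + B + 4C = -5; 4A + B + 16C = 15.
Subtracting the first from the second: A + 2C = 2.
Subtracting the second from the third: 2A + 12C = 20.
Solving: C = 2, A = -2, then B = -9.
Therefore c_{20} = -40 + (-9) + 2·1048576 = 2097103.

2097103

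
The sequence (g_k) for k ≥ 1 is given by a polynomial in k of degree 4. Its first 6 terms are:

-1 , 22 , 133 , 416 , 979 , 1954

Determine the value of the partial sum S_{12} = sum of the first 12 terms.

1st diffs: 23, 111, 283, 563, 975.
2nd diffs: 88, 172, 280, 412.
3rd diffs: 84, 108, 132.
4th diffs: 24, 24 (constant).
So g_k = k^4 + 4k^3 - 5k^2 - 5k + 4.
Continuing: …, 3497, 5788, 9031, 13454, …, g_{12} = 26872.
Summing k = 1..12 (12 terms) gives 81454.

81454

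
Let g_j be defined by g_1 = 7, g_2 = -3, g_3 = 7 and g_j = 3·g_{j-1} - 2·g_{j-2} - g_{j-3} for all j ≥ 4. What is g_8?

297

Applying the relation repeatedly:
g_4 = 20, g_5 = 49, g_6 = 100, g_7 = 182, g_8 = 297.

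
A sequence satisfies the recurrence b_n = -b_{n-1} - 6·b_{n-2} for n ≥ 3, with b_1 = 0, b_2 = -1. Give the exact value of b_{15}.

Iterate the recurrence:
b_3 = 1  b_4 = 5  b_5 = -11  …  b_{12} = -5059  b_{13} = -12155  b_{14} = 42509  b_{15} = 30421.

30421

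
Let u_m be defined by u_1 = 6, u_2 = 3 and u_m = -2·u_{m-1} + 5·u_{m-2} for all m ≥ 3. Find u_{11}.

277584

Iterate the recurrence:
u_3 = 24; u_4 = -33; u_5 = 186; u_6 = -537; u_7 = 2004; u_8 = -6693; u_9 = 23406; u_{10} = -80277; u_{11} = 277584.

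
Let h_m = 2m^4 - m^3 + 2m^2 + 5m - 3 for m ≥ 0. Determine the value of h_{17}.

h_{17} = 2·17^4 - 1·17^3 + 2·17^2 + 5·17 - 3 = 162789.

162789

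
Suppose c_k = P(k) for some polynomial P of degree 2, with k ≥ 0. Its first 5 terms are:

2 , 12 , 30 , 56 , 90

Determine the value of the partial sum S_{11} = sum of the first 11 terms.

1892

1st diffs: 10, 18, 26, 34.
2nd diffs: 8, 8, 8 (constant).
So c_k = 4k^2 + 6k + 2.
Continuing: …, 132, 182, 240, 306, …, c_{10} = 462.
Summing k = 0..10 (11 terms) gives 1892.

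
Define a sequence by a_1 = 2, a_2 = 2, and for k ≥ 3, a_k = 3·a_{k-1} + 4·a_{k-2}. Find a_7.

3278

Step forward from the initial values:
a_3 = 14; a_4 = 50; a_5 = 206; a_6 = 818; a_7 = 3278.
(Characteristic roots are 4 and -1.)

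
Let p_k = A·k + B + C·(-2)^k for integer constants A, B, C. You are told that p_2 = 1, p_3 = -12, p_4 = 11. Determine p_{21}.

The three given values yield: 2A + B + 4C = 1; 3A + B - 8C = -12; 4A + B + 16C = 11.
Subtracting the first from the second: A - 12C = -13.
Subtracting the second from the third: A + 24C = 23.
Solving: C = 1, A = -1, then B = -1.
Therefore p_{21} = -21 + (-1) + 1·(-2097152) = -2097174.

-2097174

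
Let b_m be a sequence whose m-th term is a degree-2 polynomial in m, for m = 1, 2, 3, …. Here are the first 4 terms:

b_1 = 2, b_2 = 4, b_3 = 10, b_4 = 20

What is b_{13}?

290

1st diffs: 2, 6, 10.
2nd diffs: 4, 4 (constant).
Newton forward-difference form: b_m = 2 + 2·C(m-1,1) + 4·C(m-1,2).
At m = 13: m-1 = 12, so b_{13} = 2 + 24 + 264 = 290.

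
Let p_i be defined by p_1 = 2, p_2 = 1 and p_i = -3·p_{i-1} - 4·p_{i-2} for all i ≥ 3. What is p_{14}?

Step forward from the initial values:
p_3 = -11, p_4 = 29, p_5 = -43, …, p_{11} = -1307, p_{12} = 6557, p_{13} = -14443, p_{14} = 17101.

17101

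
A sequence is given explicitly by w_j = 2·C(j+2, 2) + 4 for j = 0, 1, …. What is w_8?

C(10, 2) = 45, so w_8 = 94.

94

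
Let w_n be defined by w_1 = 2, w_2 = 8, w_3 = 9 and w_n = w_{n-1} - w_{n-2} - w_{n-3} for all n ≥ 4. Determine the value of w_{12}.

-177

Applying the relation repeatedly:
w_4 = -1;  w_5 = -18;  w_6 = -26;  w_7 = -7;  w_8 = 37;  w_9 = 70;  w_{10} = 40;  w_{11} = -67;  w_{12} = -177.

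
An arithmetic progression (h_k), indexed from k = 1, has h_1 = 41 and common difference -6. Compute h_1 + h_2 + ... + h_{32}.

h_k = 41 + (k - 1)·(-6).
h_{32} = -145; S = 32·(41 + (-145))/2 = -1664.

-1664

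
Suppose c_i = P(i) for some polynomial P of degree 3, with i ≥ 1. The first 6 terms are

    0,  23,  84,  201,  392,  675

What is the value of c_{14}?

8411

1st diffs: 23, 61, 117, 191, 283.
2nd diffs: 38, 56, 74, 92.
3rd diffs: 18, 18, 18 (constant).
Newton forward-difference form: c_i = 23·C(i-1,1) + 38·C(i-1,2) + 18·C(i-1,3).
At i = 14: i-1 = 13, so c_{14} = 299 + 2964 + 5148 = 8411.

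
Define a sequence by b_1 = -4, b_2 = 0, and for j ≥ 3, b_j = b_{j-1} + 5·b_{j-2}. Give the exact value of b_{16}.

-7591220

b_3 = -20; b_4 = -20; b_5 = -120; …; b_{13} = -352420; b_{14} = -971520; b_{15} = -2733620; b_{16} = -7591220.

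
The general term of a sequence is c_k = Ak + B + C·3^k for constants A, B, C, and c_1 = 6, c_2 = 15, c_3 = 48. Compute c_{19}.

The three given values yield: A + B + 3C = 6; 2A + B + 9C = 15; 3A + B + 27C = 48.
Subtracting the first from the second: A + 6C = 9.
Subtracting the second from the third: A + 18C = 33.
Solving: C = 2, A = -3, then B = 3.
Therefore c_{19} = -57 + 3 + 2·1162261467 = 2324522880.

2324522880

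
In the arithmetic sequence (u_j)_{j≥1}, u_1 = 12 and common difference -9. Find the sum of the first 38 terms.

-5871

u_j = 12 + (j - 1)·(-9).
u_{38} = -321; S = 38·(12 + (-321))/2 = -5871.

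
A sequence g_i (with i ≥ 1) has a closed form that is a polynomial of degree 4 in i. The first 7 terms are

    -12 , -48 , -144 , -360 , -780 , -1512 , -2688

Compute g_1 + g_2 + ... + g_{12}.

-64428

1st diffs: -36, -96, -216, -420, -732, -1176.
2nd diffs: -60, -120, -204, -312, -444.
3rd diffs: -60, -84, -108, -132.
4th diffs: -24, -24, -24 (constant).
Newton forward-difference form: g_i = -12 + (-36)·C(i-1,1) + (-60)·C(i-1,2) + (-60)·C(i-1,3) + (-24)·C(i-1,4).
Continuing: …, -4464, -7020, -10560, -15312, …, g_{12} = -21528.
Summing i = 1..12 (12 terms) gives -64428.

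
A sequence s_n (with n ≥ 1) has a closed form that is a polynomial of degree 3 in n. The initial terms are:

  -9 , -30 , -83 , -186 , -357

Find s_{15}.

1st diffs: -21, -53, -103, -171.
2nd diffs: -32, -50, -68.
3rd diffs: -18, -18 (constant).
Newton forward-difference form: s_n = -9 + (-21)·C(n-1,1) + (-32)·C(n-1,2) + (-18)·C(n-1,3).
At n = 15: n-1 = 14, so s_{15} = -9 - 294 - 2912 - 6552 = -9767.

-9767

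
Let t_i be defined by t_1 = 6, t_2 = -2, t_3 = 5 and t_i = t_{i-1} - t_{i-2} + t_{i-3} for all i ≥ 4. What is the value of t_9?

Iterate the recurrence:
t_4 = 13; t_5 = 6; t_6 = -2; t_7 = 5; t_8 = 13; t_9 = 6.

6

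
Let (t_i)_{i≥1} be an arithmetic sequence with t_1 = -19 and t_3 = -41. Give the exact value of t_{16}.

Common difference d = (-41 - (-19)) / (3 - 1) = -11.
t_i = -19 + (i - 1)·(-11).
t_{16} = -19 + 15·(-11) = -184.

-184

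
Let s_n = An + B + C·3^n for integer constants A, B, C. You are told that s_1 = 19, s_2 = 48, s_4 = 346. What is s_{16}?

Plug in n = 1, 2, 4: A + B + 3C = 19; 2A + B + 9C = 48; 4A + B + 81C = 346.
Subtracting the first from the second: A + 6C = 29.
Subtracting the second from the third: 2A + 72C = 298.
Solving: C = 4, A = 5, then B = 2.
Hence s_{16} = 5·16 + 2 + 4·43046721 = 172186966.

172186966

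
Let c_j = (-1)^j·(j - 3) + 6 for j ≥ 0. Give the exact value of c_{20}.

23

(-1)^20 = 1; j - 3 at j=20 is 17; so c_{20} = 23.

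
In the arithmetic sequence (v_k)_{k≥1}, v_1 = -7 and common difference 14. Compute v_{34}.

455

v_k = -7 + (k - 1)·14.
v_{34} = -7 + 33·14 = 455.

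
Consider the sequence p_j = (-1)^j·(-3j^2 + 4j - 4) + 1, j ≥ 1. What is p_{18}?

(-1)^18 = 1; -3j^2 + 4j - 4 at j=18 is -904; so p_{18} = -903.

-903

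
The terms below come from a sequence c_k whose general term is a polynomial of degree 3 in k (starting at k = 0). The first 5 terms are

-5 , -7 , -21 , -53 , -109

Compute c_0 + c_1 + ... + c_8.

-1881

1st diffs: -2, -14, -32, -56.
2nd diffs: -12, -18, -24.
3rd diffs: -6, -6 (constant).
So c_k = -k^3 - 3k^2 + 2k - 5.
Continuing: -195, -317, -481, -693.
Summing k = 0..8 (9 terms) gives -1881.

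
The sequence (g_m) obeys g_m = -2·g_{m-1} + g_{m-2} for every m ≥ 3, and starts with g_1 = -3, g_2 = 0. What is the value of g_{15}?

Iterate the recurrence:
g_3 = -3, g_4 = 6, g_5 = -15, …, g_{12} = 7134, g_{13} = -17223, g_{14} = 41580, g_{15} = -100383.

-100383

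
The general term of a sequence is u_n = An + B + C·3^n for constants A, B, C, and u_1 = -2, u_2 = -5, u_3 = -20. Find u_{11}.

-177116

Plug in n = 1, 2, 3: A + B + 3C = -2; 2A + B + 9C = -5; 3A + B + 27C = -20.
Subtracting the first from the second: A + 6C = -3.
Subtracting the second from the third: A + 18C = -15.
Solving: C = -1, A = 3, then B = -2.
Hence u_{11} = 3·11 + (-2) + (-1)·177147 = -177116.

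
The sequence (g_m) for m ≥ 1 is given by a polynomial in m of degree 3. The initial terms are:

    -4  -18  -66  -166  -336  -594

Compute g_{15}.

1st diffs: -14, -48, -100, -170, -258.
2nd diffs: -34, -52, -70, -88.
3rd diffs: -18, -18, -18 (constant).
Newton forward-difference form: g_m = -4 + (-14)·C(m-1,1) + (-34)·C(m-1,2) + (-18)·C(m-1,3).
At m = 15: m-1 = 14, so g_{15} = -4 - 196 - 3094 - 6552 = -9846.

-9846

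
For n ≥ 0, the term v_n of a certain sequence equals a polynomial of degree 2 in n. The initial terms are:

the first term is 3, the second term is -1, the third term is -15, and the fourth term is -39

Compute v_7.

1st diffs: -4, -14, -24.
2nd diffs: -10, -10 (constant).
Newton forward-difference form: v_n = 3 + (-4)·C(n,1) + (-10)·C(n,2).
At n = 7: n = 7, so v_7 = 3 - 28 - 210 = -235.

-235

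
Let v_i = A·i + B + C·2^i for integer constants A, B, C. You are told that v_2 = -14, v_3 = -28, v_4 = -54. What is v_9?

The three given values yield: 2A + B + 4C = -14; 3A + B + 8C = -28; 4A + B + 16C = -54.
Subtracting the first from the second: A + 4C = -14.
Subtracting the second from the third: A + 8C = -26.
Solving: C = -3, A = -2, then B = 2.
Therefore v_9 = -18 + 2 + (-3)·512 = -1552.

-1552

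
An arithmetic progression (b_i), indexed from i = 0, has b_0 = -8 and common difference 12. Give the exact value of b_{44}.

520

b_i = -8 + (i - 0)·12.
b_{44} = -8 + 44·12 = 520.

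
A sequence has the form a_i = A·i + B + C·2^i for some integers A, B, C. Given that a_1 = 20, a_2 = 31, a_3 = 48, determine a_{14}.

Write the equations: A + B + 2C = 20; 2A + B + 4C = 31; 3A + B + 8C = 48.
Subtracting the first from the second: A + 2C = 11.
Subtracting the second from the third: A + 4C = 17.
Solving: C = 3, A = 5, then B = 9.
Hence a_{14} = 5·14 + 9 + 3·16384 = 49231.

49231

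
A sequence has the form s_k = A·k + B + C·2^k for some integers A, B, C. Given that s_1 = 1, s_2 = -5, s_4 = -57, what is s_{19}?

Plug in k = 1, 2, 4: A + B + 2C = 1; 2A + B + 4C = -5; 4A + B + 16C = -57.
Subtracting the first from the second: A + 2C = -6.
Subtracting the second from the third: 2A + 12C = -52.
Solving: C = -5, A = 4, then B = 7.
Therefore s_{19} = 76 + 7 + (-5)·524288 = -2621357.

-2621357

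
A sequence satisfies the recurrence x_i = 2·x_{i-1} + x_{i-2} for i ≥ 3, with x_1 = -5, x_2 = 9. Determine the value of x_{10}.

Compute successive terms:
x_3 = 13, x_4 = 35, x_5 = 83, x_6 = 201, x_7 = 485, x_8 = 1171, x_9 = 2827, x_{10} = 6825.

6825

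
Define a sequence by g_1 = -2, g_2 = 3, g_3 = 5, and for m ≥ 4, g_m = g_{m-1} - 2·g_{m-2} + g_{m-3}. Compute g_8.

Step forward from the initial values:
g_4 = -3; g_5 = -10; g_6 = 1; g_7 = 18; g_8 = 6.

6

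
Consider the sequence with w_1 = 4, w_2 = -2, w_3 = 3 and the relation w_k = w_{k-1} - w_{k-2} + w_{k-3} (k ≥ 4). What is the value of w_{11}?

Iterate the recurrence:
w_4 = 9  w_5 = 4  w_6 = -2  w_7 = 3  w_8 = 9  w_9 = 4  w_{10} = -2  w_{11} = 3.

3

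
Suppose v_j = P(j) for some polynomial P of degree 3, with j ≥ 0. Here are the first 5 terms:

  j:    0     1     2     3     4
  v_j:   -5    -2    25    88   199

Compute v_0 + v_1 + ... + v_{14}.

27540

1st diffs: 3, 27, 63, 111.
2nd diffs: 24, 36, 48.
3rd diffs: 12, 12 (constant).
Newton forward-difference form: v_j = -5 + 3·C(j,1) + 24·C(j,2) + 12·C(j,3).
Continuing: …, 370, 613, 940, 1363, …, v_{14} = 6589.
Summing j = 0..14 (15 terms) gives 27540.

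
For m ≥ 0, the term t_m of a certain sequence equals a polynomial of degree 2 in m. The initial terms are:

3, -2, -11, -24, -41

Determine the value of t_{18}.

1st diffs: -5, -9, -13, -17.
2nd diffs: -4, -4, -4 (constant).
Newton forward-difference form: t_m = 3 + (-5)·C(m,1) + (-4)·C(m,2).
At m = 18: m = 18, so t_{18} = 3 - 90 - 612 = -699.

-699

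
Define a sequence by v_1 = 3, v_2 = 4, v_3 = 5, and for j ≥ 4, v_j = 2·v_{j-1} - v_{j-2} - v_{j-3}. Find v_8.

Step forward from the initial values:
v_4 = 3; v_5 = -3; v_6 = -14; v_7 = -28; v_8 = -39.

-39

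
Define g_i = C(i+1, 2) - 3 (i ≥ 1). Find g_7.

C(8, 2) = 28, so g_7 = 25.

25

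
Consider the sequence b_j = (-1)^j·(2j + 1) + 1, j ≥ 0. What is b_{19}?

(-1)^19 = -1; 2j + 1 at j=19 is 39; so b_{19} = -38.

-38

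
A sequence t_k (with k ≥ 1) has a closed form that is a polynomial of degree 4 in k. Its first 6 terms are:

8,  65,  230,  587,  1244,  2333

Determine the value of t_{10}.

14489

1st diffs: 57, 165, 357, 657, 1089.
2nd diffs: 108, 192, 300, 432.
3rd diffs: 84, 108, 132.
4th diffs: 24, 24 (constant).
Newton forward-difference form: t_k = 8 + 57·C(k-1,1) + 108·C(k-1,2) + 84·C(k-1,3) + 24·C(k-1,4).
At k = 10: k-1 = 9, so t_{10} = 8 + 513 + 3888 + 7056 + 3024 = 14489.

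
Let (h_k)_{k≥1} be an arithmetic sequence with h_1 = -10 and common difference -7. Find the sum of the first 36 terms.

-4770

h_k = -10 + (k - 1)·(-7).
h_{36} = -255; S = 36·(-10 + (-255))/2 = -4770.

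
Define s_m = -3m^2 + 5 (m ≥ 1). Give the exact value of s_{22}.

s_{22} = -3·22^2 + 5 = -1447.

-1447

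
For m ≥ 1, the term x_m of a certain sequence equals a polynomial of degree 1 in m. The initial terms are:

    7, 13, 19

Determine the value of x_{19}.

115

1st diffs: 6, 6 (constant).
So x_m = 6m + 1.
Evaluating at m = 19 gives x_{19} = 115.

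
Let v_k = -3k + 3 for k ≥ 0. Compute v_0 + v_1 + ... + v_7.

Over k = 0..7: Σk = 28.
Total = (-3)·28 + (3)·8 = -60.

-60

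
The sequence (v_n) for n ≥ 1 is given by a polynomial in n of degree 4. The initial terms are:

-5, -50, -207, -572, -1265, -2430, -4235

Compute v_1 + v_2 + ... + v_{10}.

-41723

1st diffs: -45, -157, -365, -693, -1165, -1805.
2nd diffs: -112, -208, -328, -472, -640.
3rd diffs: -96, -120, -144, -168.
4th diffs: -24, -24, -24 (constant).
Newton forward-difference form: v_n = -5 + (-45)·C(n-1,1) + (-112)·C(n-1,2) + (-96)·C(n-1,3) + (-24)·C(n-1,4).
Continuing: -6872, -10557, -15530.
Summing n = 1..10 (10 terms) gives -41723.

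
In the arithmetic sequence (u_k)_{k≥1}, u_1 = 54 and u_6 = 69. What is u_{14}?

Common difference d = (69 - 54) / (6 - 1) = 3.
u_k = 54 + (k - 1)·3.
u_{14} = 54 + 13·3 = 93.

93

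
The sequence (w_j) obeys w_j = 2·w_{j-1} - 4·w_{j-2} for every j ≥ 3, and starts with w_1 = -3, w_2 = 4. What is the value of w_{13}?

Compute successive terms:
w_3 = 20  w_4 = 24  w_5 = -32  …  w_{10} = 1536  w_{11} = -2048  w_{12} = -10240  w_{13} = -12288.

-12288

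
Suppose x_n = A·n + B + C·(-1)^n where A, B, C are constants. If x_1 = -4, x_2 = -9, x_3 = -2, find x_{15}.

The three given values yield: A + B - C = -4; 2A + B + C = -9; 3A + B - C = -2.
Subtracting the first from the second: A + 2C = -5.
Subtracting the second from the third: A - 2C = 7.
Solving: C = -3, A = 1, then B = -8.
Therefore x_{15} = 15 + (-8) + (-3)·(-1) = 10.

10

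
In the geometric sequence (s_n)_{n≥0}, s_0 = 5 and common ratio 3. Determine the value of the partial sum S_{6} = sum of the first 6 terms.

s_n = 5·3^(n-0).
S = 5·(3^6 - 1)/(3 - 1) = 5·(729 - 1)/(2) = 1820.

1820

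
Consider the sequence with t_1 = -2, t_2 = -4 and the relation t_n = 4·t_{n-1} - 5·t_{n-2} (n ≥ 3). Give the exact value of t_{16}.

t_3 = -6, t_4 = -4, t_5 = 14, …, t_{13} = -23506, t_{14} = -67604, t_{15} = -152886, t_{16} = -273524.

-273524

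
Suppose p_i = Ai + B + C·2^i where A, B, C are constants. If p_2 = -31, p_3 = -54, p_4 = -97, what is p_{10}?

At i = 2, 3, 4: 2A + B + 4C = -31; 3A + B + 8C = -54; 4A + B + 16C = -97.
Subtracting the first from the second: A + 4C = -23.
Subtracting the second from the third: A + 8C = -43.
Solving: C = -5, A = -3, then B = -5.
Therefore p_{10} = -30 + (-5) + (-5)·1024 = -5155.

-5155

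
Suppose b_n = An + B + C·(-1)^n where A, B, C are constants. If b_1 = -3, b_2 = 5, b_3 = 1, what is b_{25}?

45

Write the equations: A + B - C = -3; 2A + B + C = 5; 3A + B - C = 1.
Subtracting the first from the second: A + 2C = 8.
Subtracting the second from the third: A - 2C = -4.
Solving: C = 3, A = 2, then B = -2.
Therefore b_{25} = 50 + (-2) + 3·(-1) = 45.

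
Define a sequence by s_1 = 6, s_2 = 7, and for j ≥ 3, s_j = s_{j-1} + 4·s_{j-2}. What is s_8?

2827

s_3 = 31; s_4 = 59; s_5 = 183; s_6 = 419; s_7 = 1151; s_8 = 2827.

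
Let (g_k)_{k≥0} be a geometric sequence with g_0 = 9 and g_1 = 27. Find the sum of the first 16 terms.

193710240

Common ratio r = 3.
g_k = 9·3^(k-0).
S = 9·(3^16 - 1)/(3 - 1) = 9·(43046721 - 1)/(2) = 193710240.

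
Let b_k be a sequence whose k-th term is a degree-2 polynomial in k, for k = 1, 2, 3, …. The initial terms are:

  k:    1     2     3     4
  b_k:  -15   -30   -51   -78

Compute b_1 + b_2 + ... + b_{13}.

1st diffs: -15, -21, -27.
2nd diffs: -6, -6 (constant).
Newton forward-difference form: b_k = -15 + (-15)·C(k-1,1) + (-6)·C(k-1,2).
Continuing: …, -111, -150, -195, -246, …, b_{13} = -591.
Summing k = 1..13 (13 terms) gives -3081.

-3081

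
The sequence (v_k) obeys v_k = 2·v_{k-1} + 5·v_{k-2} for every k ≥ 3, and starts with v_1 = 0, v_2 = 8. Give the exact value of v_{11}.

389456

Compute successive terms:
v_3 = 16; v_4 = 72; v_5 = 224; v_6 = 808; v_7 = 2736; v_8 = 9512; v_9 = 32704; v_{10} = 112968; v_{11} = 389456.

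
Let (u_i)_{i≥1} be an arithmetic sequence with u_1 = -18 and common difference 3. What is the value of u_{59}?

u_i = -18 + (i - 1)·3.
u_{59} = -18 + 58·3 = 156.

156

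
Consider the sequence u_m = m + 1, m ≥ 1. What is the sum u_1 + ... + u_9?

Over m = 1..9: Σm = 45.
Total = (1)·45 + (1)·9 = 54.

54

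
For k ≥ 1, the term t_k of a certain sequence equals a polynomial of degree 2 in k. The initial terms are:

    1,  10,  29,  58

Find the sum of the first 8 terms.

1st diffs: 9, 19, 29.
2nd diffs: 10, 10 (constant).
Newton forward-difference form: t_k = 1 + 9·C(k-1,1) + 10·C(k-1,2).
Continuing: 97, 146, 205, 274.
Summing k = 1..8 (8 terms) gives 820.

820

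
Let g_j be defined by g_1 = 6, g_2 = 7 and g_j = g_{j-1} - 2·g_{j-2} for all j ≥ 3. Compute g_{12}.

293

Applying the relation repeatedly:
g_3 = -5, g_4 = -19, g_5 = -9, g_6 = 29, g_7 = 47, g_8 = -11, g_9 = -105, g_{10} = -83, g_{11} = 127, g_{12} = 293.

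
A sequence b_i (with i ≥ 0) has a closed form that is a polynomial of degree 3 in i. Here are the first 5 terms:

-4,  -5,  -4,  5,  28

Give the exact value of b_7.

241

1st diffs: -1, 1, 9, 23.
2nd diffs: 2, 8, 14.
3rd diffs: 6, 6 (constant).
So b_i = i^3 - 2i^2 - 4.
Evaluating at i = 7 gives b_7 = 241.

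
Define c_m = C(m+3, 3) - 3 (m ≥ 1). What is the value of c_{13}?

C(16, 3) = 560, so c_{13} = 557.

557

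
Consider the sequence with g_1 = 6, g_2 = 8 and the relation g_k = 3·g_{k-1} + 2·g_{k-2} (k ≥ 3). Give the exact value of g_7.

g_3 = 36  g_4 = 124  g_5 = 444  g_6 = 1580  g_7 = 5628.

5628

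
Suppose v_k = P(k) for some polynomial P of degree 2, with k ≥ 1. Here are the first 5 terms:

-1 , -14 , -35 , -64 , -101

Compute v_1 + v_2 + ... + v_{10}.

1st diffs: -13, -21, -29, -37.
2nd diffs: -8, -8, -8 (constant).
So v_k = -4k^2 - k + 4.
Continuing: …, -146, -199, -260, -329, …, v_{10} = -406.
Summing k = 1..10 (10 terms) gives -1555.

-1555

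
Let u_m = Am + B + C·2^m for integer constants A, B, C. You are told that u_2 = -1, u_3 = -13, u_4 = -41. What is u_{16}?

-262073

The three given values yield: 2A + B + 4C = -1; 3A + B + 8C = -13; 4A + B + 16C = -41.
Subtracting the first from the second: A + 4C = -12.
Subtracting the second from the third: A + 8C = -28.
Solving: C = -4, A = 4, then B = 7.
Hence u_{16} = 4·16 + 7 + (-4)·65536 = -262073.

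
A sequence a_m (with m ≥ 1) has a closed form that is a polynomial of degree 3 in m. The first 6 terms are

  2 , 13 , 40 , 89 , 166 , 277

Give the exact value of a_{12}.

1993

1st diffs: 11, 27, 49, 77, 111.
2nd diffs: 16, 22, 28, 34.
3rd diffs: 6, 6, 6 (constant).
So a_m = m^3 + 2m^2 - 2m + 1.
Evaluating at m = 12 gives a_{12} = 1993.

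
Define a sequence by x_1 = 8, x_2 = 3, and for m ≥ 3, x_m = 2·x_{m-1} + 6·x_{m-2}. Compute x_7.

x_3 = 54;  x_4 = 126;  x_5 = 576;  x_6 = 1908;  x_7 = 7272.

7272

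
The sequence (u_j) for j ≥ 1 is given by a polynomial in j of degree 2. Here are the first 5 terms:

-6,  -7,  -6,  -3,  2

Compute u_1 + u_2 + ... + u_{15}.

1st diffs: -1, 1, 3, 5.
2nd diffs: 2, 2, 2 (constant).
Newton forward-difference form: u_j = -6 + (-1)·C(j-1,1) + 2·C(j-1,2).
Continuing: …, 9, 18, 29, 42, …, u_{15} = 162.
Summing j = 1..15 (15 terms) gives 715.

715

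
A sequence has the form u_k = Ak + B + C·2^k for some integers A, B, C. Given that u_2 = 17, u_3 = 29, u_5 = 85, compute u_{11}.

4141

The three given values yield: 2A + B + 4C = 17; 3A + B + 8C = 29; 5A + B + 32C = 85.
Subtracting the first from the second: A + 4C = 12.
Subtracting the second from the third: 2A + 24C = 56.
Solving: C = 2, A = 4, then B = 1.
So u_k = 4·k + 1 + 2·2^k; at k=11 this is 4141.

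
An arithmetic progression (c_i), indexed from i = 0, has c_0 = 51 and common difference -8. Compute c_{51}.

c_i = 51 + (i - 0)·(-8).
c_{51} = 51 + 51·(-8) = -357.

-357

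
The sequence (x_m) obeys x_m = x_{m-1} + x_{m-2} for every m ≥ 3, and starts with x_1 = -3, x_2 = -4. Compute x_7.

Applying the relation repeatedly:
x_3 = -7; x_4 = -11; x_5 = -18; x_6 = -29; x_7 = -47.

-47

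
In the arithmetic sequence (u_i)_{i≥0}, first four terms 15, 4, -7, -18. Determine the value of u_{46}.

-491

Common difference d = -11.
u_i = 15 + (i - 0)·(-11).
u_{46} = 15 + 46·(-11) = -491.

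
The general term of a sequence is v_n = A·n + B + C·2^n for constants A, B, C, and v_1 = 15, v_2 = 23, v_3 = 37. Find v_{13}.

24609

The three given values yield: A + B + 2C = 15; 2A + B + 4C = 23; 3A + B + 8C = 37.
Subtracting the first from the second: A + 2C = 8.
Subtracting the second from the third: A + 4C = 14.
Solving: C = 3, A = 2, then B = 7.
Hence v_{13} = 2·13 + 7 + 3·8192 = 24609.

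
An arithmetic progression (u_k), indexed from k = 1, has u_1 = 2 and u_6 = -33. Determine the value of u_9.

-54

Common difference d = (-33 - 2) / (6 - 1) = -7.
u_k = 2 + (k - 1)·(-7).
u_9 = 2 + 8·(-7) = -54.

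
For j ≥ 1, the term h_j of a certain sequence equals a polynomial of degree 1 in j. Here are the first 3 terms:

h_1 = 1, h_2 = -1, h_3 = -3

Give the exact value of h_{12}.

-21

1st diffs: -2, -2 (constant).
So h_j = -2j + 3.
Evaluating at j = 12 gives h_{12} = -21.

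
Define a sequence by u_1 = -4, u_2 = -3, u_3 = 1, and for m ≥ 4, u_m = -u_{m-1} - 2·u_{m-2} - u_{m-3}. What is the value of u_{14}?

Step forward from the initial values:
u_4 = 9; u_5 = -8; u_6 = -11; …; u_{11} = 67; u_{12} = -20; u_{13} = -109; u_{14} = 82.

82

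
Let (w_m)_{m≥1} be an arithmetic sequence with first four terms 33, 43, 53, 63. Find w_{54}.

563

Common difference d = 10.
w_m = 33 + (m - 1)·10.
w_{54} = 33 + 53·10 = 563.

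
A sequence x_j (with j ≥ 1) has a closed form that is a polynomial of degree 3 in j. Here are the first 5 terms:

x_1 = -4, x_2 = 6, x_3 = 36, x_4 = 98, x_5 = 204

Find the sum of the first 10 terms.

5330

1st diffs: 10, 30, 62, 106.
2nd diffs: 20, 32, 44.
3rd diffs: 12, 12 (constant).
Newton forward-difference form: x_j = -4 + 10·C(j-1,1) + 20·C(j-1,2) + 12·C(j-1,3).
Continuing: …, 366, 596, 906, 1308, …, x_{10} = 1814.
Summing j = 1..10 (10 terms) gives 5330.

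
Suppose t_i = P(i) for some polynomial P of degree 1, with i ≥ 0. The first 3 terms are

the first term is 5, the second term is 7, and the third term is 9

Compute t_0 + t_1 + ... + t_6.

1st diffs: 2, 2 (constant).
So t_i = 2i + 5.
Continuing: 11, 13, 15, 17.
Summing i = 0..6 (7 terms) gives 77.

77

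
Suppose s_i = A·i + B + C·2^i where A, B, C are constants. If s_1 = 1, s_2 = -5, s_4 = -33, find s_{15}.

Plug in i = 1, 2, 4: A + B + 2C = 1; 2A + B + 4C = -5; 4A + B + 16C = -33.
Subtracting the first from the second: A + 2C = -6.
Subtracting the second from the third: 2A + 12C = -28.
Solving: C = -2, A = -2, then B = 7.
Therefore s_{15} = -30 + 7 + (-2)·32768 = -65559.

-65559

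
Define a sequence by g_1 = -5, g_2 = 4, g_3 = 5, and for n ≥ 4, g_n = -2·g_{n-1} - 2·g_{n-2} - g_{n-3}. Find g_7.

-5

Applying the relation repeatedly:
g_4 = -13  g_5 = 12  g_6 = -3  g_7 = -5.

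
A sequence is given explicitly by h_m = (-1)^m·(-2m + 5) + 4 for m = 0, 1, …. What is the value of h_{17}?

(-1)^17 = -1; -2m + 5 at m=17 is -29; so h_{17} = 33.

33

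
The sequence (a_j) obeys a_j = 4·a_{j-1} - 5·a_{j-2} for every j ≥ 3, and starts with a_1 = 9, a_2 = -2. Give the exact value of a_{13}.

Step forward from the initial values:
a_3 = -53  a_4 = -202  a_5 = -543  …  a_{10} = 17518  a_{11} = 60187  a_{12} = 153158  a_{13} = 311697.

311697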